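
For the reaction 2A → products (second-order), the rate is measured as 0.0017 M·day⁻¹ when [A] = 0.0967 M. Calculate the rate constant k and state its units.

0.1818 M⁻¹·day⁻¹

Step 1: rate = k[A]^2, so k = rate / [A]^2.
Step 2: k = 0.0017 / (0.0967)^2 = 0.0017 / 0.009351.
Step 3: k = 0.1818 M⁻¹·day⁻¹.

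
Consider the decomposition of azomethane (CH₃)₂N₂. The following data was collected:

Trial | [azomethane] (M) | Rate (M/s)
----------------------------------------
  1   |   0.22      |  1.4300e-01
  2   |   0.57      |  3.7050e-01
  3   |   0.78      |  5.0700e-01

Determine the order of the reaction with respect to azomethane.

first order (1)

Step 1: Compare trials to find order n where rate₂/rate₁ = ([azomethane]₂/[azomethane]₁)^n
Step 2: rate₂/rate₁ = 3.7050e-01/1.4300e-01 = 2.591
Step 3: [azomethane]₂/[azomethane]₁ = 0.57/0.22 = 2.591
Step 4: n = ln(2.591)/ln(2.591) = 1.00 ≈ 1
Step 5: The reaction is first order in azomethane.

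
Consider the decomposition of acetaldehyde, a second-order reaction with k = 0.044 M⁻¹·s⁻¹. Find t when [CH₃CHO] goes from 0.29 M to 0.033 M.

610.3 s

Step 1: For second-order: t = (1/[CH₃CHO] - 1/[CH₃CHO]₀)/k
Step 2: t = (1/0.033 - 1/0.29)/0.044
Step 3: t = (30.3 - 3.448)/0.044
Step 4: t = 26.85/0.044 = 610.3 s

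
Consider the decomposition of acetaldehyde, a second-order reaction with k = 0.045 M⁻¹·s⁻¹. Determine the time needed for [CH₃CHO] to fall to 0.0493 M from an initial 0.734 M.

420.5 s

Step 1: For second-order: t = (1/[CH₃CHO] - 1/[CH₃CHO]₀)/k
Step 2: t = (1/0.0493 - 1/0.734)/0.045
Step 3: t = (20.28 - 1.362)/0.045
Step 4: t = 18.92/0.045 = 420.5 s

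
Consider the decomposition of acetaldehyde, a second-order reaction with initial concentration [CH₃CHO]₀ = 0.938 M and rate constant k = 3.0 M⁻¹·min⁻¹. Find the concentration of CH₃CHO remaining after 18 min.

0.01816 M

Step 1: For a second-order reaction: 1/[CH₃CHO] = 1/[CH₃CHO]₀ + kt
Step 2: 1/[CH₃CHO] = 1/0.938 + 3.0 × 18
Step 3: 1/[CH₃CHO] = 1.066 + 54 = 55.07
Step 4: [CH₃CHO] = 1/55.07 = 0.01816 M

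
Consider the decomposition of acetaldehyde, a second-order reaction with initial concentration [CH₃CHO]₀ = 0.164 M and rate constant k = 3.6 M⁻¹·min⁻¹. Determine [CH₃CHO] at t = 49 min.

0.00548 M

Step 1: For a second-order reaction: 1/[CH₃CHO] = 1/[CH₃CHO]₀ + kt
Step 2: 1/[CH₃CHO] = 1/0.164 + 3.6 × 49
Step 3: 1/[CH₃CHO] = 6.098 + 176.4 = 182.5
Step 4: [CH₃CHO] = 1/182.5 = 0.00548 M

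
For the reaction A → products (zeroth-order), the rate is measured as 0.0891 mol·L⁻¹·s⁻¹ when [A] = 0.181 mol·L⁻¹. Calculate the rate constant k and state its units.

0.0891 mol·L⁻¹·s⁻¹

Step 1: For a zeroth-order reaction, rate = k (independent of concentration).
Step 2: k = rate = 0.0891 mol·L⁻¹·s⁻¹.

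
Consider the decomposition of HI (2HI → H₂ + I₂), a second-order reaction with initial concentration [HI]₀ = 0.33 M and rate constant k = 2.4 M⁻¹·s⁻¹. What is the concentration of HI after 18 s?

0.02163 M

Step 1: For a second-order reaction: 1/[HI] = 1/[HI]₀ + kt
Step 2: 1/[HI] = 1/0.33 + 2.4 × 18
Step 3: 1/[HI] = 3.03 + 43.2 = 46.23
Step 4: [HI] = 1/46.23 = 0.02163 M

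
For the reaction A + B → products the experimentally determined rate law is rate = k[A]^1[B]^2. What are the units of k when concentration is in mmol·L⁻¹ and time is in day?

(mmol·L⁻¹)⁻²·day⁻¹

Step 1: Overall order = 1 + 2 = 3.
Step 2: rate has units mmol·L⁻¹·day⁻¹; [A]^1[B]^2 has units (mmol·L⁻¹)^3.
Step 3: k = rate/([A]^1[B]^2), so units of k = (mmol·L⁻¹)^(1-3)·day⁻¹ = (mmol·L⁻¹)⁻²·day⁻¹.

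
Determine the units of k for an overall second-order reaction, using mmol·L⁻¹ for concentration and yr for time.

(mmol·L⁻¹)⁻¹·yr⁻¹

Step 1: For overall order n, rate = k × (concentration)^n.
Step 2: Rate has units mmol·L⁻¹·yr⁻¹; concentration term has units (mmol·L⁻¹)^2.
Step 3: k = rate / (concentration)^n, so units of k = (mmol·L⁻¹)^(1-2)·yr⁻¹ = (mmol·L⁻¹)⁻¹·yr⁻¹.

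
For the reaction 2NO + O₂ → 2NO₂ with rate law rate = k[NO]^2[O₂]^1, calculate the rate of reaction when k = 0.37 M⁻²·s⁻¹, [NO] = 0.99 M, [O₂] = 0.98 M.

0.3554 M/s

Step 1: The rate law is rate = k[NO]^2[O₂]^1
Step 2: Substitute: rate = 0.37 × (0.99)^2 × (0.98)^1
Step 3: rate = 0.37 × 0.9801 × 0.98 = 0.355384 M/s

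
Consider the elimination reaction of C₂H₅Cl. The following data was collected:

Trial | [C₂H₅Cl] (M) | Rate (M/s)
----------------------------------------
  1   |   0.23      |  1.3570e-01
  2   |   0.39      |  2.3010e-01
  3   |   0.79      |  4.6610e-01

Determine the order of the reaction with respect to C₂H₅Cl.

first order (1)

Step 1: Compare trials to find order n where rate₂/rate₁ = ([C₂H₅Cl]₂/[C₂H₅Cl]₁)^n
Step 2: rate₂/rate₁ = 2.3010e-01/1.3570e-01 = 1.696
Step 3: [C₂H₅Cl]₂/[C₂H₅Cl]₁ = 0.39/0.23 = 1.696
Step 4: n = ln(1.696)/ln(1.696) = 1.00 ≈ 1
Step 5: The reaction is first order in C₂H₅Cl.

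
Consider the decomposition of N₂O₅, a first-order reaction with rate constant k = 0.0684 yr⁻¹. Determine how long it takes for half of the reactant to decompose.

10.13 yr

Step 1: For a first-order reaction, t₁/₂ = ln(2)/k
Step 2: t₁/₂ = ln(2)/0.0684
Step 3: t₁/₂ = 0.6931/0.0684 = 10.13 yr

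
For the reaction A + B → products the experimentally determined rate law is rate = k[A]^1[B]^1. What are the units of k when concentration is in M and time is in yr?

M⁻¹·yr⁻¹

Step 1: Overall order = 1 + 1 = 2.
Step 2: rate has units M·yr⁻¹; [A]^1[B]^1 has units M^2.
Step 3: k = rate/([A]^1[B]^1), so units of k = M^(1-2)·yr⁻¹ = M⁻¹·yr⁻¹.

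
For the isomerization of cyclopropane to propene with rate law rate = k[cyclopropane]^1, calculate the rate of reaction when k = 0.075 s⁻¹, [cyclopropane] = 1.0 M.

0.075 M/s

Step 1: Identify the rate law: rate = k[cyclopropane]^1
Step 2: Substitute values: rate = 0.075 × (1.0)^1
Step 3: Calculate: rate = 0.075 × 1 = 0.075 M/s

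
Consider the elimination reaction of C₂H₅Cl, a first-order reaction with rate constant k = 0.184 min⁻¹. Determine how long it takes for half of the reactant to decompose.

3.767 min

Step 1: For a first-order reaction, t₁/₂ = ln(2)/k
Step 2: t₁/₂ = ln(2)/0.184
Step 3: t₁/₂ = 0.6931/0.184 = 3.767 min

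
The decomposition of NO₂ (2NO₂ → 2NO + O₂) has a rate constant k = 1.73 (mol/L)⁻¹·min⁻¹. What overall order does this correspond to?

second order (2)

Step 1: The units of k for an nth-order reaction are (concentration)^(1-n)·(time)⁻¹.
Step 2: Here k has units (mol/L)⁻¹·min⁻¹, so the concentration exponent is -1.
Step 3: 1 - n = -1 ⇒ n = 2. The reaction is second order.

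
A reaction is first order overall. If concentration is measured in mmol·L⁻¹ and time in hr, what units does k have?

hr⁻¹

Step 1: For overall order n, rate = k × (concentration)^n.
Step 2: Rate has units mmol·L⁻¹·hr⁻¹; concentration term has units (mmol·L⁻¹)^1.
Step 3: k = rate / (concentration)^n, so units of k = (mmol·L⁻¹)^(1-1)·hr⁻¹ = hr⁻¹.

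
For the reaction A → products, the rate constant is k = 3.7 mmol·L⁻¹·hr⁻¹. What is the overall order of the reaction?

zeroth order (0)

Step 1: The units of k for an nth-order reaction are (concentration)^(1-n)·(time)⁻¹.
Step 2: Here k has units mmol·L⁻¹·hr⁻¹, so the concentration exponent is 1.
Step 3: 1 - n = 1 ⇒ n = 0. The reaction is zeroth order.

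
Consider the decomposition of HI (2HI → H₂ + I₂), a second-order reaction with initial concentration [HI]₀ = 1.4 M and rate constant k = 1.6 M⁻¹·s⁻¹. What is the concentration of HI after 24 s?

0.02557 M

Step 1: For a second-order reaction: 1/[HI] = 1/[HI]₀ + kt
Step 2: 1/[HI] = 1/1.4 + 1.6 × 24
Step 3: 1/[HI] = 0.7143 + 38.4 = 39.11
Step 4: [HI] = 1/39.11 = 0.02557 M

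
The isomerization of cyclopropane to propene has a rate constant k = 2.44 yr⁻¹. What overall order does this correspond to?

first order (1)

Step 1: The units of k for an nth-order reaction are (concentration)^(1-n)·(time)⁻¹.
Step 2: Here k has units yr⁻¹, so the concentration exponent is 0.
Step 3: 1 - n = 0 ⇒ n = 1. The reaction is first order.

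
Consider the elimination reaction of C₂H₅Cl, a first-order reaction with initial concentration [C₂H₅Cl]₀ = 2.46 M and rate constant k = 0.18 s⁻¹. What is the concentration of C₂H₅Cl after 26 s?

0.02283 M

Step 1: For a first-order reaction: [C₂H₅Cl] = [C₂H₅Cl]₀ × e^(-kt)
Step 2: [C₂H₅Cl] = 2.46 × e^(-0.18 × 26)
Step 3: [C₂H₅Cl] = 2.46 × e^(-4.68)
Step 4: [C₂H₅Cl] = 2.46 × 0.00927901 = 0.02283 M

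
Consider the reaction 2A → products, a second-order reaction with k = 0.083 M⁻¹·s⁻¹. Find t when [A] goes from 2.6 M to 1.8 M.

2.06 s

Step 1: For second-order: t = (1/[A] - 1/[A]₀)/k
Step 2: t = (1/1.8 - 1/2.6)/0.083
Step 3: t = (0.5556 - 0.3846)/0.083
Step 4: t = 0.1709/0.083 = 2.06 s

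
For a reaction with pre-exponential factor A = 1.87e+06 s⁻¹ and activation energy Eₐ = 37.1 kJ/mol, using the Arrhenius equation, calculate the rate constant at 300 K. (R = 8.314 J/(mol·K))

6.49e-01 s⁻¹

Step 1: Use the Arrhenius equation: k = A × exp(-Eₐ/RT)
Step 2: Convert Eₐ to J/mol: 37.1 kJ/mol = 37100 J/mol
Step 3: Calculate the exponent: -Eₐ/(RT) = -37100/(8.314 × 300) = -14.87451
Step 4: k = 1.87e+06 × exp(-14.87451)
Step 5: k = 1.87e+06 × 3.46803e-07 = 6.4852e-01 s⁻¹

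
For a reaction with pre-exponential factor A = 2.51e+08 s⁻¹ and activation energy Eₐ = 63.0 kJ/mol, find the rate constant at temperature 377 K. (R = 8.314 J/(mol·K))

4.68e-01 s⁻¹

Step 1: Use the Arrhenius equation: k = A × exp(-Eₐ/RT)
Step 2: Convert Eₐ to J/mol: 63.0 kJ/mol = 63000 J/mol
Step 3: Calculate the exponent: -Eₐ/(RT) = -63000/(8.314 × 377) = -20.09968
Step 4: k = 2.51e+08 × exp(-20.09968)
Step 5: k = 2.51e+08 × 1.86561e-09 = 4.6827e-01 s⁻¹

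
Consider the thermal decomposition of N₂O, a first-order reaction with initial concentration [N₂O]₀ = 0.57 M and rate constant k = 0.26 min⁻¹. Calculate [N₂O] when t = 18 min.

0.005289 M

Step 1: For a first-order reaction: [N₂O] = [N₂O]₀ × e^(-kt)
Step 2: [N₂O] = 0.57 × e^(-0.26 × 18)
Step 3: [N₂O] = 0.57 × e^(-4.68)
Step 4: [N₂O] = 0.57 × 0.00927901 = 0.005289 M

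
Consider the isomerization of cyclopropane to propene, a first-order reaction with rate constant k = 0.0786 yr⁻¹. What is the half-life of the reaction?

8.819 yr

Step 1: For a first-order reaction, t₁/₂ = ln(2)/k
Step 2: t₁/₂ = ln(2)/0.0786
Step 3: t₁/₂ = 0.6931/0.0786 = 8.819 yr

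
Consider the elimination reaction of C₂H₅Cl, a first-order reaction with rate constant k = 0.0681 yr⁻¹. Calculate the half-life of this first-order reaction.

10.18 yr

Step 1: For a first-order reaction, t₁/₂ = ln(2)/k
Step 2: t₁/₂ = ln(2)/0.0681
Step 3: t₁/₂ = 0.6931/0.0681 = 10.18 yr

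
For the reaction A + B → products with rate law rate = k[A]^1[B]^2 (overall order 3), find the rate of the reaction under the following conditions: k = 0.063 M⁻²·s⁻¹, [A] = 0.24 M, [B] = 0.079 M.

9.436e-05 M/s

Step 1: The rate law is rate = k[A]^1[B]^2, overall order = 1+2 = 3
Step 2: Substitute values: rate = 0.063 × (0.24)^1 × (0.079)^2
Step 3: rate = 0.063 × 0.24 × 0.006241 = 9.43639e-05 M/s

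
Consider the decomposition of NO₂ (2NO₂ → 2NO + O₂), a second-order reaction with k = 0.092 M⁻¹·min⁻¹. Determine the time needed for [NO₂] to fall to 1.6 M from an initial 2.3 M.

2.068 min

Step 1: For second-order: t = (1/[NO₂] - 1/[NO₂]₀)/k
Step 2: t = (1/1.6 - 1/2.3)/0.092
Step 3: t = (0.625 - 0.4348)/0.092
Step 4: t = 0.1902/0.092 = 2.068 min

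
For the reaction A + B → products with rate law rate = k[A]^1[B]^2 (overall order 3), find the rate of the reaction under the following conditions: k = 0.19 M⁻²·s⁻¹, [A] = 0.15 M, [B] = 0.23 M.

0.001508 M/s

Step 1: The rate law is rate = k[A]^1[B]^2, overall order = 1+2 = 3
Step 2: Substitute values: rate = 0.19 × (0.15)^1 × (0.23)^2
Step 3: rate = 0.19 × 0.15 × 0.0529 = 0.00150765 M/s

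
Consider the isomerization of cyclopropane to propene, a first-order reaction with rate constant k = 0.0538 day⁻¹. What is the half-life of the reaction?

12.88 day

Step 1: For a first-order reaction, t₁/₂ = ln(2)/k
Step 2: t₁/₂ = ln(2)/0.0538
Step 3: t₁/₂ = 0.6931/0.0538 = 12.88 day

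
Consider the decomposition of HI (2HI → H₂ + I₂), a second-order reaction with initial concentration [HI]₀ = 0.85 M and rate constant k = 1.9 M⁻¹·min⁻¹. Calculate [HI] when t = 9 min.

0.05472 M

Step 1: For a second-order reaction: 1/[HI] = 1/[HI]₀ + kt
Step 2: 1/[HI] = 1/0.85 + 1.9 × 9
Step 3: 1/[HI] = 1.176 + 17.1 = 18.28
Step 4: [HI] = 1/18.28 = 0.05472 M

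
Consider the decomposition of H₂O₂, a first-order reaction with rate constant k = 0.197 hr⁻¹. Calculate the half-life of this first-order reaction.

3.519 hr

Step 1: For a first-order reaction, t₁/₂ = ln(2)/k
Step 2: t₁/₂ = ln(2)/0.197
Step 3: t₁/₂ = 0.6931/0.197 = 3.519 hr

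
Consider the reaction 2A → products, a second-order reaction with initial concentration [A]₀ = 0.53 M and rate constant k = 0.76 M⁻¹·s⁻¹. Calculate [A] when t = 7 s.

0.1388 M

Step 1: For a second-order reaction: 1/[A] = 1/[A]₀ + kt
Step 2: 1/[A] = 1/0.53 + 0.76 × 7
Step 3: 1/[A] = 1.887 + 5.32 = 7.207
Step 4: [A] = 1/7.207 = 0.1388 M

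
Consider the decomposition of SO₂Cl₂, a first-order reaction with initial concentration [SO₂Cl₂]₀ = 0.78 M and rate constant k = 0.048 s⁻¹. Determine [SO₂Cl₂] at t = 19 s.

0.3133 M

Step 1: For a first-order reaction: [SO₂Cl₂] = [SO₂Cl₂]₀ × e^(-kt)
Step 2: [SO₂Cl₂] = 0.78 × e^(-0.048 × 19)
Step 3: [SO₂Cl₂] = 0.78 × e^(-0.912)
Step 4: [SO₂Cl₂] = 0.78 × 0.40172 = 0.3133 M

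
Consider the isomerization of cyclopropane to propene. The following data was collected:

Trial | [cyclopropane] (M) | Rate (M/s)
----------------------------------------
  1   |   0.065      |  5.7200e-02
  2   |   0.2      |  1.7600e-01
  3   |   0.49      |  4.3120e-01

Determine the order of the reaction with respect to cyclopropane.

first order (1)

Step 1: Compare trials to find order n where rate₂/rate₁ = ([cyclopropane]₂/[cyclopropane]₁)^n
Step 2: rate₂/rate₁ = 1.7600e-01/5.7200e-02 = 3.077
Step 3: [cyclopropane]₂/[cyclopropane]₁ = 0.2/0.065 = 3.077
Step 4: n = ln(3.077)/ln(3.077) = 1.00 ≈ 1
Step 5: The reaction is first order in cyclopropane.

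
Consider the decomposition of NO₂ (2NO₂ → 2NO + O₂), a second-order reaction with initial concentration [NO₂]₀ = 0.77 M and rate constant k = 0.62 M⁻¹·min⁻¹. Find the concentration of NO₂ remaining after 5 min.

0.2273 M

Step 1: For a second-order reaction: 1/[NO₂] = 1/[NO₂]₀ + kt
Step 2: 1/[NO₂] = 1/0.77 + 0.62 × 5
Step 3: 1/[NO₂] = 1.299 + 3.1 = 4.399
Step 4: [NO₂] = 1/4.399 = 0.2273 M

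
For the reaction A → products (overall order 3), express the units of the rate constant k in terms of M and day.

M⁻²·day⁻¹

Step 1: For overall order n, rate = k × (concentration)^n.
Step 2: Rate has units M·day⁻¹; concentration term has units M^3.
Step 3: k = rate / (concentration)^n, so units of k = M^(1-3)·day⁻¹ = M⁻²·day⁻¹.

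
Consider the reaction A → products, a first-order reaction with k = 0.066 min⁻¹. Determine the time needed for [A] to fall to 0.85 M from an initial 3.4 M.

21 min

Step 1: For first-order: t = ln([A]₀/[A])/k
Step 2: t = ln(3.4/0.85)/0.066
Step 3: t = ln(4)/0.066
Step 4: t = 1.386/0.066 = 21 min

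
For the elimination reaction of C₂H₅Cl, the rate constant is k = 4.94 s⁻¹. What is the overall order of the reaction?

first order (1)

Step 1: The units of k for an nth-order reaction are (concentration)^(1-n)·(time)⁻¹.
Step 2: Here k has units s⁻¹, so the concentration exponent is 0.
Step 3: 1 - n = 0 ⇒ n = 1. The reaction is first order.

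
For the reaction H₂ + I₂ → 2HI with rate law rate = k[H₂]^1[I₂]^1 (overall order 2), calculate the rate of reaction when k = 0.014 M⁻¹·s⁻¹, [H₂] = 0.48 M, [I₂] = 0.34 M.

0.002285 M/s

Step 1: The rate law is rate = k[H₂]^1[I₂]^1, overall order = 1+1 = 2
Step 2: Substitute values: rate = 0.014 × (0.48)^1 × (0.34)^1
Step 3: rate = 0.014 × 0.48 × 0.34 = 0.0022848 M/s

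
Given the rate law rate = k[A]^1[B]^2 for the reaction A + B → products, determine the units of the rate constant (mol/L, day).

(mol/L)⁻²·day⁻¹

Step 1: Overall order = 1 + 2 = 3.
Step 2: rate has units mol/L·day⁻¹; [A]^1[B]^2 has units (mol/L)^3.
Step 3: k = rate/([A]^1[B]^2), so units of k = (mol/L)^(1-3)·day⁻¹ = (mol/L)⁻²·day⁻¹.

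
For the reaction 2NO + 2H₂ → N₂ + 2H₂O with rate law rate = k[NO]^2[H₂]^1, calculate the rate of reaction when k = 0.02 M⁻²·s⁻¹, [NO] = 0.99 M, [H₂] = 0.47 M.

0.009213 M/s

Step 1: The rate law is rate = k[NO]^2[H₂]^1
Step 2: Substitute: rate = 0.02 × (0.99)^2 × (0.47)^1
Step 3: rate = 0.02 × 0.9801 × 0.47 = 0.00921294 M/s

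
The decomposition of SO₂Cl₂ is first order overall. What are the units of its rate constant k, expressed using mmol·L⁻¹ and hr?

hr⁻¹

Step 1: For overall order n, rate = k × (concentration)^n.
Step 2: Rate has units mmol·L⁻¹·hr⁻¹; concentration term has units (mmol·L⁻¹)^1.
Step 3: k = rate / (concentration)^n, so units of k = (mmol·L⁻¹)^(1-1)·hr⁻¹ = hr⁻¹.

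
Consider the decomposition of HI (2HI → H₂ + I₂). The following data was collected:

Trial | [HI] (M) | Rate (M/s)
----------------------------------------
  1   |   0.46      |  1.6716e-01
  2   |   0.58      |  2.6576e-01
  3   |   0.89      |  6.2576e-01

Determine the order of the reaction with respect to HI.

second order (2)

Step 1: Compare trials to find order n where rate₂/rate₁ = ([HI]₂/[HI]₁)^n
Step 2: rate₂/rate₁ = 2.6576e-01/1.6716e-01 = 1.59
Step 3: [HI]₂/[HI]₁ = 0.58/0.46 = 1.261
Step 4: n = ln(1.59)/ln(1.261) = 2.00 ≈ 2
Step 5: The reaction is second order in HI.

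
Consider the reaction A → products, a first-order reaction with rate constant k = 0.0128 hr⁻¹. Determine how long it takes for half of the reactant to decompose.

54.15 hr

Step 1: For a first-order reaction, t₁/₂ = ln(2)/k
Step 2: t₁/₂ = ln(2)/0.0128
Step 3: t₁/₂ = 0.6931/0.0128 = 54.15 hr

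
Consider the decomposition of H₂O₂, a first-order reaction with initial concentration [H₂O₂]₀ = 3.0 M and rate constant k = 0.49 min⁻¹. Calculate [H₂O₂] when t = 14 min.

0.003147 M

Step 1: For a first-order reaction: [H₂O₂] = [H₂O₂]₀ × e^(-kt)
Step 2: [H₂O₂] = 3.0 × e^(-0.49 × 14)
Step 3: [H₂O₂] = 3.0 × e^(-6.86)
Step 4: [H₂O₂] = 3.0 × 0.00104891 = 0.003147 M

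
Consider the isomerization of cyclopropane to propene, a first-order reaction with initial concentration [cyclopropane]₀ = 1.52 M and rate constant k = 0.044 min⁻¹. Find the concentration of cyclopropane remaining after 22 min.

0.5774 M

Step 1: For a first-order reaction: [cyclopropane] = [cyclopropane]₀ × e^(-kt)
Step 2: [cyclopropane] = 1.52 × e^(-0.044 × 22)
Step 3: [cyclopropane] = 1.52 × e^(-0.968)
Step 4: [cyclopropane] = 1.52 × 0.379842 = 0.5774 M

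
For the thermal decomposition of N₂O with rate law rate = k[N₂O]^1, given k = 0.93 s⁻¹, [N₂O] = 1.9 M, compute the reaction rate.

1.767 M/s

Step 1: Identify the rate law: rate = k[N₂O]^1
Step 2: Substitute values: rate = 0.93 × (1.9)^1
Step 3: Calculate: rate = 0.93 × 1.9 = 1.767 M/s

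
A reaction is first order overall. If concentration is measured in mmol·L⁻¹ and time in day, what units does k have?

day⁻¹

Step 1: For overall order n, rate = k × (concentration)^n.
Step 2: Rate has units mmol·L⁻¹·day⁻¹; concentration term has units (mmol·L⁻¹)^1.
Step 3: k = rate / (concentration)^n, so units of k = (mmol·L⁻¹)^(1-1)·day⁻¹ = day⁻¹.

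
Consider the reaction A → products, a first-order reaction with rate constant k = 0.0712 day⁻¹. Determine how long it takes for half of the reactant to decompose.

9.735 day

Step 1: For a first-order reaction, t₁/₂ = ln(2)/k
Step 2: t₁/₂ = ln(2)/0.0712
Step 3: t₁/₂ = 0.6931/0.0712 = 9.735 day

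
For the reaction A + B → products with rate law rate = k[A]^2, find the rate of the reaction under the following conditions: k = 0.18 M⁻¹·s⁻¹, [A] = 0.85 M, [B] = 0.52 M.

0.13 M/s

Step 1: The rate law is rate = k[A]^2
Step 2: Note that the rate does not depend on [B] (zero order in B).
Step 3: rate = 0.18 × (0.85)^2 = 0.13005 M/s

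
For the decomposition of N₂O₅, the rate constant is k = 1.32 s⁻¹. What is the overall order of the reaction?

first order (1)

Step 1: The units of k for an nth-order reaction are (concentration)^(1-n)·(time)⁻¹.
Step 2: Here k has units s⁻¹, so the concentration exponent is 0.
Step 3: 1 - n = 0 ⇒ n = 1. The reaction is first order.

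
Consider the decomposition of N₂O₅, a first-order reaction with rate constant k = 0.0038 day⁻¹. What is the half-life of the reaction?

182.4 day

Step 1: For a first-order reaction, t₁/₂ = ln(2)/k
Step 2: t₁/₂ = ln(2)/0.0038
Step 3: t₁/₂ = 0.6931/0.0038 = 182.4 day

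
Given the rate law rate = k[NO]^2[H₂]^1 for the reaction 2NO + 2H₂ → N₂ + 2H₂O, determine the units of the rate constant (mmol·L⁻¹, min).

(mmol·L⁻¹)⁻²·min⁻¹

Step 1: Overall order = 2 + 1 = 3.
Step 2: rate has units mmol·L⁻¹·min⁻¹; [NO]^2[H₂]^1 has units (mmol·L⁻¹)^3.
Step 3: k = rate/([NO]^2[H₂]^1), so units of k = (mmol·L⁻¹)^(1-3)·min⁻¹ = (mmol·L⁻¹)⁻²·min⁻¹.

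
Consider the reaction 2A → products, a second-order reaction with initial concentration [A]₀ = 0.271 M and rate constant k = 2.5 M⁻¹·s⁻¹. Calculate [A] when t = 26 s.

0.01456 M

Step 1: For a second-order reaction: 1/[A] = 1/[A]₀ + kt
Step 2: 1/[A] = 1/0.271 + 2.5 × 26
Step 3: 1/[A] = 3.69 + 65 = 68.69
Step 4: [A] = 1/68.69 = 0.01456 M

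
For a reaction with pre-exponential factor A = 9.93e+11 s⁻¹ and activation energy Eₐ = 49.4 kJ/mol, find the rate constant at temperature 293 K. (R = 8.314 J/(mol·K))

1.55e+03 s⁻¹

Step 1: Use the Arrhenius equation: k = A × exp(-Eₐ/RT)
Step 2: Convert Eₐ to J/mol: 49.4 kJ/mol = 49400 J/mol
Step 3: Calculate the exponent: -Eₐ/(RT) = -49400/(8.314 × 293) = -20.27913
Step 4: k = 9.93e+11 × exp(-20.27913)
Step 5: k = 9.93e+11 × 1.55914e-09 = 1.5482e+03 s⁻¹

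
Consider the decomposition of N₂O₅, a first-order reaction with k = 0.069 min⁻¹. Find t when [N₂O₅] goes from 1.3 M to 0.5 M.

13.85 min

Step 1: For first-order: t = ln([N₂O₅]₀/[N₂O₅])/k
Step 2: t = ln(1.3/0.5)/0.069
Step 3: t = ln(2.6)/0.069
Step 4: t = 0.9555/0.069 = 13.85 min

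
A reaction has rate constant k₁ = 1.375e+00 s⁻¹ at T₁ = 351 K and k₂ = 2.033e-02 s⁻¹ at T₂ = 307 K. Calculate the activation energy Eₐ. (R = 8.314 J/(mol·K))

85.8 kJ/mol

Step 1: Use the two-temperature Arrhenius form: ln(k₂/k₁) = -Eₐ/R × (1/T₂ - 1/T₁)
Step 2: ln(k₂/k₁) = ln(2.033e-02/1.375e+00) = ln(0.0147855) = -4.21411
Step 3: 1/T₂ - 1/T₁ = 1/307 - 1/351 = 4.083261e-04 K⁻¹
Step 4: Eₐ = -R × ln(k₂/k₁) / (1/T₂ - 1/T₁) = -8.314 × -4.21411 / 4.083261e-04
Step 5: Eₐ = 8.5804e+04 J/mol = 85.8 kJ/mol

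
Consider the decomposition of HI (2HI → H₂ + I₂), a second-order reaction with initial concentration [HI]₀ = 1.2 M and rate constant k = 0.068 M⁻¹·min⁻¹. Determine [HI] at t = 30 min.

0.348 M

Step 1: For a second-order reaction: 1/[HI] = 1/[HI]₀ + kt
Step 2: 1/[HI] = 1/1.2 + 0.068 × 30
Step 3: 1/[HI] = 0.8333 + 2.04 = 2.873
Step 4: [HI] = 1/2.873 = 0.348 M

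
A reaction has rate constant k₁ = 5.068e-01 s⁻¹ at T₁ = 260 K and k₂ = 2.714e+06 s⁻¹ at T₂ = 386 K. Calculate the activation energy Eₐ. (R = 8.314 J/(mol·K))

102.6 kJ/mol

Step 1: Use the two-temperature Arrhenius form: ln(k₂/k₁) = -Eₐ/R × (1/T₂ - 1/T₁)
Step 2: ln(k₂/k₁) = ln(2.714e+06/5.068e-01) = ln(5.35517e+06) = 15.4936
Step 3: 1/T₂ - 1/T₁ = 1/386 - 1/260 = -1.255480e-03 K⁻¹
Step 4: Eₐ = -R × ln(k₂/k₁) / (1/T₂ - 1/T₁) = -8.314 × 15.4936 / -1.255480e-03
Step 5: Eₐ = 1.0260e+05 J/mol = 102.6 kJ/mol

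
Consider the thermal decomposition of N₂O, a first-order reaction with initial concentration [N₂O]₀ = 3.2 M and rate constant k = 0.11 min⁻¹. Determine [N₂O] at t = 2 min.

2.568 M

Step 1: For a first-order reaction: [N₂O] = [N₂O]₀ × e^(-kt)
Step 2: [N₂O] = 3.2 × e^(-0.11 × 2)
Step 3: [N₂O] = 3.2 × e^(-0.22)
Step 4: [N₂O] = 3.2 × 0.802519 = 2.568 M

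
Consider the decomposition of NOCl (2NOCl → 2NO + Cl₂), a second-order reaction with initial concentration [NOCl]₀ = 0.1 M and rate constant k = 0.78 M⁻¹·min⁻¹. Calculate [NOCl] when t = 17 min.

0.04299 M

Step 1: For a second-order reaction: 1/[NOCl] = 1/[NOCl]₀ + kt
Step 2: 1/[NOCl] = 1/0.1 + 0.78 × 17
Step 3: 1/[NOCl] = 10 + 13.26 = 23.26
Step 4: [NOCl] = 1/23.26 = 0.04299 M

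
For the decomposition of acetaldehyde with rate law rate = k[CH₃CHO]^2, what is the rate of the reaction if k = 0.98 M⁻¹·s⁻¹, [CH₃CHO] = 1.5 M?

2.205 M/s

Step 1: Identify the rate law: rate = k[CH₃CHO]^2
Step 2: Substitute values: rate = 0.98 × (1.5)^2
Step 3: Calculate: rate = 0.98 × 2.25 = 2.205 M/s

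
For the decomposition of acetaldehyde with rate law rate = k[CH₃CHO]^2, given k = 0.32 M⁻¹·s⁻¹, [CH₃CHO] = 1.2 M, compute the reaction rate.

0.4608 M/s

Step 1: Identify the rate law: rate = k[CH₃CHO]^2
Step 2: Substitute values: rate = 0.32 × (1.2)^2
Step 3: Calculate: rate = 0.32 × 1.44 = 0.4608 M/s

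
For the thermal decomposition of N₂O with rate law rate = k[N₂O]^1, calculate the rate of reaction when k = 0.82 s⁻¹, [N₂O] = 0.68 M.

0.5576 M/s

Step 1: Identify the rate law: rate = k[N₂O]^1
Step 2: Substitute values: rate = 0.82 × (0.68)^1
Step 3: Calculate: rate = 0.82 × 0.68 = 0.5576 M/s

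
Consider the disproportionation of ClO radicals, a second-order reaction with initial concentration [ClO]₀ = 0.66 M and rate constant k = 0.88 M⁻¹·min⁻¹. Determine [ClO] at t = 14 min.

0.07228 M

Step 1: For a second-order reaction: 1/[ClO] = 1/[ClO]₀ + kt
Step 2: 1/[ClO] = 1/0.66 + 0.88 × 14
Step 3: 1/[ClO] = 1.515 + 12.32 = 13.84
Step 4: [ClO] = 1/13.84 = 0.07228 M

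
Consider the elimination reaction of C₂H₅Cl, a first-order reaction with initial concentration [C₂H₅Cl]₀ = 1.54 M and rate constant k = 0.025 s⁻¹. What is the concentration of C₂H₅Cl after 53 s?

0.4093 M

Step 1: For a first-order reaction: [C₂H₅Cl] = [C₂H₅Cl]₀ × e^(-kt)
Step 2: [C₂H₅Cl] = 1.54 × e^(-0.025 × 53)
Step 3: [C₂H₅Cl] = 1.54 × e^(-1.325)
Step 4: [C₂H₅Cl] = 1.54 × 0.265803 = 0.4093 M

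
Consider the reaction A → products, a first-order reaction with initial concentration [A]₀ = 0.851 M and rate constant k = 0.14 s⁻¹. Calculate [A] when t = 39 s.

0.00362 M

Step 1: For a first-order reaction: [A] = [A]₀ × e^(-kt)
Step 2: [A] = 0.851 × e^(-0.14 × 39)
Step 3: [A] = 0.851 × e^(-5.46)
Step 4: [A] = 0.851 × 0.00425356 = 0.00362 M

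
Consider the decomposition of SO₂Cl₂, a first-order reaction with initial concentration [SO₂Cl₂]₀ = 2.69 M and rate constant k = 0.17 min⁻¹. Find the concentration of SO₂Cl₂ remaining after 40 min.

0.002996 M

Step 1: For a first-order reaction: [SO₂Cl₂] = [SO₂Cl₂]₀ × e^(-kt)
Step 2: [SO₂Cl₂] = 2.69 × e^(-0.17 × 40)
Step 3: [SO₂Cl₂] = 2.69 × e^(-6.8)
Step 4: [SO₂Cl₂] = 2.69 × 0.00111378 = 0.002996 M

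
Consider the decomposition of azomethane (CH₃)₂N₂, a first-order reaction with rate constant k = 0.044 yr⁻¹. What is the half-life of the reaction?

15.75 yr

Step 1: For a first-order reaction, t₁/₂ = ln(2)/k
Step 2: t₁/₂ = ln(2)/0.044
Step 3: t₁/₂ = 0.6931/0.044 = 15.75 yr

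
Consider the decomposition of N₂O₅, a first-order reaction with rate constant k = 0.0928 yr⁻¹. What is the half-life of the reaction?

7.469 yr

Step 1: For a first-order reaction, t₁/₂ = ln(2)/k
Step 2: t₁/₂ = ln(2)/0.0928
Step 3: t₁/₂ = 0.6931/0.0928 = 7.469 yr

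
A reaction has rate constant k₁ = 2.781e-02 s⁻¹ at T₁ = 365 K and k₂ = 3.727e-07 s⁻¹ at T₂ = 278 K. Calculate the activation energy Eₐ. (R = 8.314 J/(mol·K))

108.8 kJ/mol

Step 1: Use the two-temperature Arrhenius form: ln(k₂/k₁) = -Eₐ/R × (1/T₂ - 1/T₁)
Step 2: ln(k₂/k₁) = ln(3.727e-07/2.781e-02) = ln(1.34017e-05) = -11.2201
Step 3: 1/T₂ - 1/T₁ = 1/278 - 1/365 = 8.573963e-04 K⁻¹
Step 4: Eₐ = -R × ln(k₂/k₁) / (1/T₂ - 1/T₁) = -8.314 × -11.2201 / 8.573963e-04
Step 5: Eₐ = 1.0880e+05 J/mol = 108.8 kJ/mol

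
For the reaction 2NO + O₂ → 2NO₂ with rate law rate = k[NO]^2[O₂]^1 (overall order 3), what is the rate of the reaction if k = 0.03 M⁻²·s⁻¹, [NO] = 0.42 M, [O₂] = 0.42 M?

0.002223 M/s

Step 1: The rate law is rate = k[NO]^2[O₂]^1, overall order = 2+1 = 3
Step 2: Substitute values: rate = 0.03 × (0.42)^2 × (0.42)^1
Step 3: rate = 0.03 × 0.1764 × 0.42 = 0.00222264 M/s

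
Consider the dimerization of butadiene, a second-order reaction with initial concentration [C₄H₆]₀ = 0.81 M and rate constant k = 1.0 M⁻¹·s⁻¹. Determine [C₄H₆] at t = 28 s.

0.03421 M

Step 1: For a second-order reaction: 1/[C₄H₆] = 1/[C₄H₆]₀ + kt
Step 2: 1/[C₄H₆] = 1/0.81 + 1.0 × 28
Step 3: 1/[C₄H₆] = 1.235 + 28 = 29.23
Step 4: [C₄H₆] = 1/29.23 = 0.03421 M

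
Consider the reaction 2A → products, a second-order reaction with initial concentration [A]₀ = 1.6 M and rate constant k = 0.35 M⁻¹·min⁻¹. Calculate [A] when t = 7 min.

0.3252 M

Step 1: For a second-order reaction: 1/[A] = 1/[A]₀ + kt
Step 2: 1/[A] = 1/1.6 + 0.35 × 7
Step 3: 1/[A] = 0.625 + 2.45 = 3.075
Step 4: [A] = 1/3.075 = 0.3252 M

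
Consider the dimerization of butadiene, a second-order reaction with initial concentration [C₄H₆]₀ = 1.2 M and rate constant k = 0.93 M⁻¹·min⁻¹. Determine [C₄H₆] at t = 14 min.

0.07218 M

Step 1: For a second-order reaction: 1/[C₄H₆] = 1/[C₄H₆]₀ + kt
Step 2: 1/[C₄H₆] = 1/1.2 + 0.93 × 14
Step 3: 1/[C₄H₆] = 0.8333 + 13.02 = 13.85
Step 4: [C₄H₆] = 1/13.85 = 0.07218 M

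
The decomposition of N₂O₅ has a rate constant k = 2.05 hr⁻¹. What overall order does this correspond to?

first order (1)

Step 1: The units of k for an nth-order reaction are (concentration)^(1-n)·(time)⁻¹.
Step 2: Here k has units hr⁻¹, so the concentration exponent is 0.
Step 3: 1 - n = 0 ⇒ n = 1. The reaction is first order.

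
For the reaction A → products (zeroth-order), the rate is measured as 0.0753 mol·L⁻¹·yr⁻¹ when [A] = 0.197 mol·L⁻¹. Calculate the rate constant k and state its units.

0.0753 mol·L⁻¹·yr⁻¹

Step 1: For a zeroth-order reaction, rate = k (independent of concentration).
Step 2: k = rate = 0.0753 mol·L⁻¹·yr⁻¹.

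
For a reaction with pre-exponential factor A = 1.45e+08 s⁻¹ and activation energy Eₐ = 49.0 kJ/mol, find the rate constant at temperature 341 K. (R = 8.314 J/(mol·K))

4.52e+00 s⁻¹

Step 1: Use the Arrhenius equation: k = A × exp(-Eₐ/RT)
Step 2: Convert Eₐ to J/mol: 49.0 kJ/mol = 49000 J/mol
Step 3: Calculate the exponent: -Eₐ/(RT) = -49000/(8.314 × 341) = -17.28350
Step 4: k = 1.45e+08 × exp(-17.28350)
Step 5: k = 1.45e+08 × 3.11797e-08 = 4.5211e+00 s⁻¹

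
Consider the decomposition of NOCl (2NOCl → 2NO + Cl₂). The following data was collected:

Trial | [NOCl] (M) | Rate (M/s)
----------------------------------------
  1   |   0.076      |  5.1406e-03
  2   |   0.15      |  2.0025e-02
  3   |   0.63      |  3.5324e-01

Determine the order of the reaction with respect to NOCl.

second order (2)

Step 1: Compare trials to find order n where rate₂/rate₁ = ([NOCl]₂/[NOCl]₁)^n
Step 2: rate₂/rate₁ = 2.0025e-02/5.1406e-03 = 3.895
Step 3: [NOCl]₂/[NOCl]₁ = 0.15/0.076 = 1.974
Step 4: n = ln(3.895)/ln(1.974) = 2.00 ≈ 2
Step 5: The reaction is second order in NOCl.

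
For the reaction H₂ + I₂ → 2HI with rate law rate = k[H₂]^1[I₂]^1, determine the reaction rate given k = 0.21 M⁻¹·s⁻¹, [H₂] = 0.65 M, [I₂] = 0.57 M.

0.0778 M/s

Step 1: The rate law is rate = k[H₂]^1[I₂]^1
Step 2: Substitute: rate = 0.21 × (0.65)^1 × (0.57)^1
Step 3: rate = 0.21 × 0.65 × 0.57 = 0.077805 M/s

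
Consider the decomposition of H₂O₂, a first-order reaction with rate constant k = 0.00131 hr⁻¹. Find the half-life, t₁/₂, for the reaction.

529.1 hr

Step 1: For a first-order reaction, t₁/₂ = ln(2)/k
Step 2: t₁/₂ = ln(2)/0.00131
Step 3: t₁/₂ = 0.6931/0.00131 = 529.1 hr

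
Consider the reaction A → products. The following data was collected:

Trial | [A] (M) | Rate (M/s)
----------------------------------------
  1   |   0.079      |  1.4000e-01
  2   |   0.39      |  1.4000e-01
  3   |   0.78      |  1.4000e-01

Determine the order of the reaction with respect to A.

zeroth order (0)

Step 1: Compare trials - when concentration changes, rate stays constant.
Step 2: rate₂/rate₁ = 1.4000e-01/1.4000e-01 = 1
Step 3: [A]₂/[A]₁ = 0.39/0.079 = 4.937
Step 4: Since rate ratio ≈ (conc ratio)^0, the reaction is zeroth order.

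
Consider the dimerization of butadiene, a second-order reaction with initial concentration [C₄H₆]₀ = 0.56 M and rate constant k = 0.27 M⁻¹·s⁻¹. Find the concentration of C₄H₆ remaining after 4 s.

0.349 M

Step 1: For a second-order reaction: 1/[C₄H₆] = 1/[C₄H₆]₀ + kt
Step 2: 1/[C₄H₆] = 1/0.56 + 0.27 × 4
Step 3: 1/[C₄H₆] = 1.786 + 1.08 = 2.866
Step 4: [C₄H₆] = 1/2.866 = 0.349 M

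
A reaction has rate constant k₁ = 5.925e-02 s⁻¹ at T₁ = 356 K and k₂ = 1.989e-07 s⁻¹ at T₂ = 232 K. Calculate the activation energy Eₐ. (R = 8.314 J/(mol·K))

69.8 kJ/mol

Step 1: Use the two-temperature Arrhenius form: ln(k₂/k₁) = -Eₐ/R × (1/T₂ - 1/T₁)
Step 2: ln(k₂/k₁) = ln(1.989e-07/5.925e-02) = ln(3.35696e-06) = -12.6045
Step 3: 1/T₂ - 1/T₁ = 1/232 - 1/356 = 1.501356e-03 K⁻¹
Step 4: Eₐ = -R × ln(k₂/k₁) / (1/T₂ - 1/T₁) = -8.314 × -12.6045 / 1.501356e-03
Step 5: Eₐ = 6.9799e+04 J/mol = 69.8 kJ/mol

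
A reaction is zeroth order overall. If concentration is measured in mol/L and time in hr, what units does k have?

mol/L·hr⁻¹

Step 1: For overall order n, rate = k × (concentration)^n.
Step 2: Rate has units mol/L·hr⁻¹; concentration term has units (mol/L)^0.
Step 3: k = rate / (concentration)^n, so units of k = (mol/L)^(1-0)·hr⁻¹ = mol/L·hr⁻¹.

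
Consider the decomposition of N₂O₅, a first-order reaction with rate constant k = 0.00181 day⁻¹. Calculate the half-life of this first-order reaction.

383 day

Step 1: For a first-order reaction, t₁/₂ = ln(2)/k
Step 2: t₁/₂ = ln(2)/0.00181
Step 3: t₁/₂ = 0.6931/0.00181 = 383 day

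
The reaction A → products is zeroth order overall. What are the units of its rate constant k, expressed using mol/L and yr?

mol/L·yr⁻¹

Step 1: For overall order n, rate = k × (concentration)^n.
Step 2: Rate has units mol/L·yr⁻¹; concentration term has units (mol/L)^0.
Step 3: k = rate / (concentration)^n, so units of k = (mol/L)^(1-0)·yr⁻¹ = mol/L·yr⁻¹.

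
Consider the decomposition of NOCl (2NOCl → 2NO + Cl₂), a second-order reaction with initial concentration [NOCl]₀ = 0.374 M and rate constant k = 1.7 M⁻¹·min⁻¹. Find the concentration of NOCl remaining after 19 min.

0.02859 M

Step 1: For a second-order reaction: 1/[NOCl] = 1/[NOCl]₀ + kt
Step 2: 1/[NOCl] = 1/0.374 + 1.7 × 19
Step 3: 1/[NOCl] = 2.674 + 32.3 = 34.97
Step 4: [NOCl] = 1/34.97 = 0.02859 M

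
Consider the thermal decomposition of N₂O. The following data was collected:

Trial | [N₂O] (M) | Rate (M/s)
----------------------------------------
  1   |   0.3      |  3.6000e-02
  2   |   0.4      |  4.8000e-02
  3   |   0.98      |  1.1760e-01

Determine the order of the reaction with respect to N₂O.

first order (1)

Step 1: Compare trials to find order n where rate₂/rate₁ = ([N₂O]₂/[N₂O]₁)^n
Step 2: rate₂/rate₁ = 4.8000e-02/3.6000e-02 = 1.333
Step 3: [N₂O]₂/[N₂O]₁ = 0.4/0.3 = 1.333
Step 4: n = ln(1.333)/ln(1.333) = 1.00 ≈ 1
Step 5: The reaction is first order in N₂O.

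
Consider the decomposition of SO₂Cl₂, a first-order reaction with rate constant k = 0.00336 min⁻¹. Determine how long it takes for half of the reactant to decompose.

206.3 min

Step 1: For a first-order reaction, t₁/₂ = ln(2)/k
Step 2: t₁/₂ = ln(2)/0.00336
Step 3: t₁/₂ = 0.6931/0.00336 = 206.3 min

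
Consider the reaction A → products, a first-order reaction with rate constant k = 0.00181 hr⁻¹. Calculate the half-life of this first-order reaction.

383 hr

Step 1: For a first-order reaction, t₁/₂ = ln(2)/k
Step 2: t₁/₂ = ln(2)/0.00181
Step 3: t₁/₂ = 0.6931/0.00181 = 383 hr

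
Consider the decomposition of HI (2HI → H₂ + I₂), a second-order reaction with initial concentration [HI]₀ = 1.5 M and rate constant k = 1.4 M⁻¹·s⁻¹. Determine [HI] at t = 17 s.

0.04087 M

Step 1: For a second-order reaction: 1/[HI] = 1/[HI]₀ + kt
Step 2: 1/[HI] = 1/1.5 + 1.4 × 17
Step 3: 1/[HI] = 0.6667 + 23.8 = 24.47
Step 4: [HI] = 1/24.47 = 0.04087 M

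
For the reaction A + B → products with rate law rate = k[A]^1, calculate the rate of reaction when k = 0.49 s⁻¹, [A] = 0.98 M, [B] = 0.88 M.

0.4802 M/s

Step 1: The rate law is rate = k[A]^1
Step 2: Note that the rate does not depend on [B] (zero order in B).
Step 3: rate = 0.49 × (0.98)^1 = 0.4802 M/s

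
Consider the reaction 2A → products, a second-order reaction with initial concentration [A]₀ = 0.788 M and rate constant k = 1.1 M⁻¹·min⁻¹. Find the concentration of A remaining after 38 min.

0.02322 M

Step 1: For a second-order reaction: 1/[A] = 1/[A]₀ + kt
Step 2: 1/[A] = 1/0.788 + 1.1 × 38
Step 3: 1/[A] = 1.269 + 41.8 = 43.07
Step 4: [A] = 1/43.07 = 0.02322 M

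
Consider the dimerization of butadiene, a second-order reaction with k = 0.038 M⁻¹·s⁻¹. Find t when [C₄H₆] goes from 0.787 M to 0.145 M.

148.1 s

Step 1: For second-order: t = (1/[C₄H₆] - 1/[C₄H₆]₀)/k
Step 2: t = (1/0.145 - 1/0.787)/0.038
Step 3: t = (6.897 - 1.271)/0.038
Step 4: t = 5.626/0.038 = 148.1 s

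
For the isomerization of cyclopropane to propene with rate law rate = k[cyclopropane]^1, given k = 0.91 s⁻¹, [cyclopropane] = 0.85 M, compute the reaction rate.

0.7735 M/s

Step 1: Identify the rate law: rate = k[cyclopropane]^1
Step 2: Substitute values: rate = 0.91 × (0.85)^1
Step 3: Calculate: rate = 0.91 × 0.85 = 0.7735 M/s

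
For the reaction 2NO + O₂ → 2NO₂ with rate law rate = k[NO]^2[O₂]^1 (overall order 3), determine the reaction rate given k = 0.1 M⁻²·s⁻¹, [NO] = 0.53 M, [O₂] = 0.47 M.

0.0132 M/s

Step 1: The rate law is rate = k[NO]^2[O₂]^1, overall order = 2+1 = 3
Step 2: Substitute values: rate = 0.1 × (0.53)^2 × (0.47)^1
Step 3: rate = 0.1 × 0.2809 × 0.47 = 0.0132023 M/s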